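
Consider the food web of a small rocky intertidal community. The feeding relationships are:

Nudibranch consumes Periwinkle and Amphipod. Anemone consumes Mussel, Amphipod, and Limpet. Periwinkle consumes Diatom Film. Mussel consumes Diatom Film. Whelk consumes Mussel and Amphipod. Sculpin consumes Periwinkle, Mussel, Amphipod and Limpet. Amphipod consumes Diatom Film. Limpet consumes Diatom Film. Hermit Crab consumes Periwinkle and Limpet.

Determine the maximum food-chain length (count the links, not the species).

2 links

One longest chain: Diatom Film → Mussel → Anemone.
It has 3 species and 2 links.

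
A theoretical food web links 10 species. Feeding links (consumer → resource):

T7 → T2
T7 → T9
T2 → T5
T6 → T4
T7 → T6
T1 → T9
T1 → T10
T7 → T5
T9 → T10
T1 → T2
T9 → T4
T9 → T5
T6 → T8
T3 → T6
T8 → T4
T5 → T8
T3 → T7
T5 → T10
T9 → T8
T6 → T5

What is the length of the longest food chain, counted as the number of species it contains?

6 species

One longest chain: T4 → T8 → T5 → T6 → T7 → T3.
It has 6 species and 5 links.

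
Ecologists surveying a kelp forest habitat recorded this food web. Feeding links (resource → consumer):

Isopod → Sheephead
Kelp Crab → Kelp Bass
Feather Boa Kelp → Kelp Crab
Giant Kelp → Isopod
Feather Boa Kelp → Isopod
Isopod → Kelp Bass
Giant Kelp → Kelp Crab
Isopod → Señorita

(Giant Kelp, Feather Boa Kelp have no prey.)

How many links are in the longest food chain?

One longest chain: Giant Kelp → Isopod → Sheephead.
It has 3 species and 2 links.

2 links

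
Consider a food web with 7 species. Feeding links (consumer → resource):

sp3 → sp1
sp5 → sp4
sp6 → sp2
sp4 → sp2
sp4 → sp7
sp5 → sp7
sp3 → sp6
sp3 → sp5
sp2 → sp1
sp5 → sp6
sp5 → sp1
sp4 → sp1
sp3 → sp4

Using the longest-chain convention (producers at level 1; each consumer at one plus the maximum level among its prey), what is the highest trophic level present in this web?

5

Producers (level 1): sp7, sp1.
sp1 → sp2 → sp6 → sp5 → sp3 gives sp3 level 5.
No species has a prey at level 5, so no species reaches level 6.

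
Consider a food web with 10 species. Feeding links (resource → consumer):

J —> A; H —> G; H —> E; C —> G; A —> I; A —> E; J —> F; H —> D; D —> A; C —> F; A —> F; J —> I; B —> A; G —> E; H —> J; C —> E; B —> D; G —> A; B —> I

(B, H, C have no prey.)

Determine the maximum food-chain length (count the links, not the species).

One longest chain: B → D → A → E.
It has 4 species and 3 links.

3 links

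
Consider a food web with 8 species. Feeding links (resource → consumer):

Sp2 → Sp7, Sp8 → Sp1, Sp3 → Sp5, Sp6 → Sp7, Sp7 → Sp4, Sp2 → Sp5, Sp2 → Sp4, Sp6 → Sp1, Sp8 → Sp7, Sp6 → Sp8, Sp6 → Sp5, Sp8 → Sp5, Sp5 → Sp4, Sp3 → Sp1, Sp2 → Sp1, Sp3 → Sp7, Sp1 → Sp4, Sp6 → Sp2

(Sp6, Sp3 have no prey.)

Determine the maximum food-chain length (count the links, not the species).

3 links

One longest chain: Sp6 → Sp8 → Sp5 → Sp4.
It has 4 species and 3 links.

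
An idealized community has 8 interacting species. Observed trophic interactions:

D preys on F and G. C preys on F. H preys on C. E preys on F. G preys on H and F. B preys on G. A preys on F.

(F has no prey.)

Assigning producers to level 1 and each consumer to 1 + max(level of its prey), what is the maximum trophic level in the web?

Producers (level 1): F.
F → C → H → G → B gives B level 5.
No species has a prey at level 5, so no species reaches level 6.

5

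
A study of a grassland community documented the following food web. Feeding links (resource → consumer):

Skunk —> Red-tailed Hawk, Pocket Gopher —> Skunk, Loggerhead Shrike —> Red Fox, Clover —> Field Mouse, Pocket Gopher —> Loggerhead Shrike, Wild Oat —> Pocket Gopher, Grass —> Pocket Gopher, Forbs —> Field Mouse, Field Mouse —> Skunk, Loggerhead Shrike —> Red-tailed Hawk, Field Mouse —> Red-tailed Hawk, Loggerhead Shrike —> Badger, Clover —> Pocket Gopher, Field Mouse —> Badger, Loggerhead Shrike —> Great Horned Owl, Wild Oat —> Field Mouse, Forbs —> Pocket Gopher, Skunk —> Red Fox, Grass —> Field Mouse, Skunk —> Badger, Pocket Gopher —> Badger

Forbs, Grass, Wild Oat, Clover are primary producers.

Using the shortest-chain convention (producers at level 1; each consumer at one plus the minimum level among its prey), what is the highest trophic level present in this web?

4

Producers (level 1): Forbs, Grass, Wild Oat, Clover.
Following each consumer down to its lowest-level prey: Forbs → Field Mouse → Skunk → Red Fox (levels 1 through 4).
All prey of Red Fox (Skunk 3, Loggerhead Shrike 3) are at level 3 or above, so Red Fox is at level 1 + 3 = 4.
Every consumer has at least one prey at level 3 or below, so none exceeds level 4.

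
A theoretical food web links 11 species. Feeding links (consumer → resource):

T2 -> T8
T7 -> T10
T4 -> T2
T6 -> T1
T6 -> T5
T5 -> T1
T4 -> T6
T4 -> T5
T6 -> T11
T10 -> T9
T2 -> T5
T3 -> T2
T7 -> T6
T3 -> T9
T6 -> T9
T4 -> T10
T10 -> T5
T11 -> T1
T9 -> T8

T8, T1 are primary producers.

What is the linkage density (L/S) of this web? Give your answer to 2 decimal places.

There are L = 19 links among S = 11 species.
L/S = 19/11 = 1.7273 ≈ 1.73.

L/S = 1.73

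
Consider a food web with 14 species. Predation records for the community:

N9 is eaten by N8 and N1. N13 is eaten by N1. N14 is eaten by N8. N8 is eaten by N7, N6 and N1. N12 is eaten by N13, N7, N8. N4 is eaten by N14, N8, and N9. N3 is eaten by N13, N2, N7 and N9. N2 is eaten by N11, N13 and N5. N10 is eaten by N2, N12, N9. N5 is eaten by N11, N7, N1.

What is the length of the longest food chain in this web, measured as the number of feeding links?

3 links

One longest chain: N4 → N14 → N8 → N6.
It has 4 species and 3 links.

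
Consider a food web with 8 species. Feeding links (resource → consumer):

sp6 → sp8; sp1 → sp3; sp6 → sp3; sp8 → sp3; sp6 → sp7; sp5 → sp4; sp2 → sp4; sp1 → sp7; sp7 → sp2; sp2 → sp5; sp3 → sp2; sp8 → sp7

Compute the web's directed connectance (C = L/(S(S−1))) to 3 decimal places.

The web has S = 8 species and L = 12 feeding links.
C = L / (S(S−1)) = 12 / 56 = 0.2143 ≈ 0.214.

C = 0.214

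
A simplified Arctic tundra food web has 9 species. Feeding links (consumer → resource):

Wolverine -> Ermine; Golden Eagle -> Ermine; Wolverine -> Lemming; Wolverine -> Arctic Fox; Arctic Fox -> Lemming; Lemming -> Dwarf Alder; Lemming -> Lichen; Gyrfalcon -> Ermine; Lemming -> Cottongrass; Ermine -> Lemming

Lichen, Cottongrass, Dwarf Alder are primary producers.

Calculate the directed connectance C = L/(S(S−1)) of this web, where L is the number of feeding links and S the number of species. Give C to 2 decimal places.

C = 0.14

The web has S = 9 species and L = 10 feeding links.
C = L / (S(S−1)) = 10 / 72 = 0.1389 ≈ 0.14.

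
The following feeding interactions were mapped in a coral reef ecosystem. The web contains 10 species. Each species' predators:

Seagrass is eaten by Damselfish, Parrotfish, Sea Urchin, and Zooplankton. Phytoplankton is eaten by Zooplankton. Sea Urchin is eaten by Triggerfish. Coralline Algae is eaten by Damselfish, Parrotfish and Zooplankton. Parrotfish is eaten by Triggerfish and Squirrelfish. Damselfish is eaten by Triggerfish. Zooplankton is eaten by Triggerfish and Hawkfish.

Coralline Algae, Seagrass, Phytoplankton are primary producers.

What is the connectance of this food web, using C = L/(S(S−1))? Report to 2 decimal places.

C = 0.16

The web has S = 10 species and L = 14 feeding links.
C = L / (S(S−1)) = 14 / 90 = 0.1556 ≈ 0.16.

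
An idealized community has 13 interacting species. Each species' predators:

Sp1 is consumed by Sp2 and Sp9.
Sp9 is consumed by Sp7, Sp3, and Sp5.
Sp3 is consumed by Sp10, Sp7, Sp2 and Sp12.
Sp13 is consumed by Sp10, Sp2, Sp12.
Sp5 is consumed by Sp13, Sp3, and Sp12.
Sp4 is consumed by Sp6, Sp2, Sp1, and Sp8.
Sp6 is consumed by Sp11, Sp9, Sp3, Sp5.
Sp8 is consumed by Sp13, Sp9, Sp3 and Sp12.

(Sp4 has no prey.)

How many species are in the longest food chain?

One longest chain: Sp4 → Sp1 → Sp9 → Sp5 → Sp3 → Sp2.
It has 6 species and 5 links.

6 species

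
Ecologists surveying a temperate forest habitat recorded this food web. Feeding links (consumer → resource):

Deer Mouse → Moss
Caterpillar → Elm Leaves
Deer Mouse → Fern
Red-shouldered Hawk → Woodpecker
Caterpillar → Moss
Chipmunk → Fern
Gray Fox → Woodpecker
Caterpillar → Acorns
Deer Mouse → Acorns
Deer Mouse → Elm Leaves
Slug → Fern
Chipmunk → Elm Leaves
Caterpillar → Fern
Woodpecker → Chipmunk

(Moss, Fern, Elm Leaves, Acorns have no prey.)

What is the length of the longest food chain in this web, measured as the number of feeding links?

One longest chain: Fern → Chipmunk → Woodpecker → Red-shouldered Hawk.
It has 4 species and 3 links.

3 links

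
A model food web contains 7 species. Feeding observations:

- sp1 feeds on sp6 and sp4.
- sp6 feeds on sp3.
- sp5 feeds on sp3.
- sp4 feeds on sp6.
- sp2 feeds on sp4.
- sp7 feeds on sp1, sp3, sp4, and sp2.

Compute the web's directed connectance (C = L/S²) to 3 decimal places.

C = 0.204

The web has S = 7 species and L = 10 feeding links.
C = L / S² = 10 / 49 = 0.2041 ≈ 0.204.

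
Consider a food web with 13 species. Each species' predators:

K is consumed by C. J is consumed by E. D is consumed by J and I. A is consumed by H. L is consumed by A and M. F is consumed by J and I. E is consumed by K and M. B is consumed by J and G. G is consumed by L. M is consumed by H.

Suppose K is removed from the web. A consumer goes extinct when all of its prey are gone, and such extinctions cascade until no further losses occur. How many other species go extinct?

1

Remove K.
Round 1: C (all prey gone) → extinct.
No further losses. Total secondary extinctions: 1.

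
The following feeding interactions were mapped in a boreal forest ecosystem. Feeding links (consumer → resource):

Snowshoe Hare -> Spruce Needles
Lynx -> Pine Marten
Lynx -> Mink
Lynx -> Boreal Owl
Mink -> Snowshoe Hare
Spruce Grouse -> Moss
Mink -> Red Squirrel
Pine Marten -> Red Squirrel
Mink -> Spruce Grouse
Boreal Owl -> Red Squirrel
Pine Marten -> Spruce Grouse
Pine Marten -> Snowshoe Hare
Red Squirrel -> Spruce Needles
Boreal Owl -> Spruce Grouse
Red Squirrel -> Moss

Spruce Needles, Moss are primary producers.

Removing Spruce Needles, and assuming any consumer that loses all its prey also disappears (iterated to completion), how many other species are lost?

1

Remove Spruce Needles.
Round 1: Snowshoe Hare (all prey gone) → extinct.
No further losses. Total secondary extinctions: 1.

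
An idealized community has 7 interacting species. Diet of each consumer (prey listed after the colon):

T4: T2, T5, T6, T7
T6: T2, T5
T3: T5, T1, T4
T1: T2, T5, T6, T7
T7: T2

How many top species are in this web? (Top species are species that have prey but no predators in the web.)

1

Top species (has prey, but nothing eats it): T3.
Count: 1.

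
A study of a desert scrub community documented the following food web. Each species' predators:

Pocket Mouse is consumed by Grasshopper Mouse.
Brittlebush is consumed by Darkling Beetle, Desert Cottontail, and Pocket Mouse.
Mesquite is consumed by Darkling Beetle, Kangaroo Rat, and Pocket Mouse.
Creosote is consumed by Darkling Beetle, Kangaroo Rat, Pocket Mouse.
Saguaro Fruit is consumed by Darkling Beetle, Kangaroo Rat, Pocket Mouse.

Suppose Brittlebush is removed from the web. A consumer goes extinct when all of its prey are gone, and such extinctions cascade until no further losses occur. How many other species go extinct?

Remove Brittlebush.
Round 1: Desert Cottontail (all prey gone) → extinct.
No further losses. Total secondary extinctions: 1.

1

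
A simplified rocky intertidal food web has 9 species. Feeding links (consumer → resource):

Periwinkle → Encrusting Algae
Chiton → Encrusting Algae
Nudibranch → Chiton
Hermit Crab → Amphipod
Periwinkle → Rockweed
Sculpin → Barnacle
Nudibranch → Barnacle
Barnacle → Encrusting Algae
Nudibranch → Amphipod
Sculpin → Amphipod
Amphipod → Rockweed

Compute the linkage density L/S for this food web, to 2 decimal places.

L/S = 1.22

There are L = 11 links among S = 9 species.
L/S = 11/9 = 1.2222 ≈ 1.22.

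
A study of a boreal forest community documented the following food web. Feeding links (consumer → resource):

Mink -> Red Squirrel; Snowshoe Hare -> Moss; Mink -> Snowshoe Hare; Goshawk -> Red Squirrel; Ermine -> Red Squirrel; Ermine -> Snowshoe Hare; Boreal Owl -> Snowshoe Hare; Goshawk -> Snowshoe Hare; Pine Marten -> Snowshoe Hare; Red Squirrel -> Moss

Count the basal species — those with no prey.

1

Basal species (no prey listed): Moss.
Count: 1.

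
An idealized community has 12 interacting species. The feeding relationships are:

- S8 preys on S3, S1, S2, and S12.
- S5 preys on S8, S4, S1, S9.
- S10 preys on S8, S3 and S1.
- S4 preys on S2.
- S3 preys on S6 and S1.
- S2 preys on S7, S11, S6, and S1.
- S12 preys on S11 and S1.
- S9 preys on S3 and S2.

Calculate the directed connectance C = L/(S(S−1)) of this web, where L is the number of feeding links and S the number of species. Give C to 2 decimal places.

The web has S = 12 species and L = 22 feeding links.
C = L / (S(S−1)) = 22 / 132 = 0.1667 ≈ 0.17.

C = 0.17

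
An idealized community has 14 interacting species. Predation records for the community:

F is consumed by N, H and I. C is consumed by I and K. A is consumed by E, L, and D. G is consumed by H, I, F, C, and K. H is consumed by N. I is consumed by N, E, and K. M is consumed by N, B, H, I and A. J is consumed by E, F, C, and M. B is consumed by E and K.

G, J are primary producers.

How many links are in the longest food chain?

One longest chain: J → M → A → L.
It has 4 species and 3 links.

3 links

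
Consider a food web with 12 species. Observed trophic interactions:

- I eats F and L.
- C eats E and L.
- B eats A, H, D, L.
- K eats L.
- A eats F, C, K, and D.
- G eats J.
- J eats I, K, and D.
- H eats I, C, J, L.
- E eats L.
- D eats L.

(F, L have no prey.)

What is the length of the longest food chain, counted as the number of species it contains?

5 species

One longest chain: L → E → C → A → B.
It has 5 species and 4 links.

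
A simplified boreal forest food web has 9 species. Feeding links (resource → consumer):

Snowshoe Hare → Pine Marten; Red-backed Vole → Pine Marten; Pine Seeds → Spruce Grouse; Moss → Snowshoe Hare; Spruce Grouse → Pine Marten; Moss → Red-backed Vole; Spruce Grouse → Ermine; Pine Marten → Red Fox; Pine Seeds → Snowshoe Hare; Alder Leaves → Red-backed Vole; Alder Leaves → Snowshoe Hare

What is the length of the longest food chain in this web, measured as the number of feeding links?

3 links

One longest chain: Pine Seeds → Spruce Grouse → Pine Marten → Red Fox.
It has 4 species and 3 links.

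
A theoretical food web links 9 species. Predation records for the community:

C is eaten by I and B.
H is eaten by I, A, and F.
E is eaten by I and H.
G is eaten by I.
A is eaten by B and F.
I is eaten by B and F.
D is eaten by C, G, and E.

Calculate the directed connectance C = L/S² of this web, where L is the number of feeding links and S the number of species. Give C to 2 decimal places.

The web has S = 9 species and L = 15 feeding links.
C = L / S² = 15 / 81 = 0.1852 ≈ 0.19.

C = 0.19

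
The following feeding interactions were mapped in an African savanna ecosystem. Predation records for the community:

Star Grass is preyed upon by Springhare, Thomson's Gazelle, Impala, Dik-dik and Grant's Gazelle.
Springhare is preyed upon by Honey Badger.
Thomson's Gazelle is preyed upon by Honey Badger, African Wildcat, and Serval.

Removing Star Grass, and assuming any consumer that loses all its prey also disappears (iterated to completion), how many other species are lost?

8

Remove Star Grass.
Round 1: Grant's Gazelle (all prey gone), Springhare (all prey gone), Dik-dik (all prey gone), Thomson's Gazelle (all prey gone), Impala (all prey gone) → extinct.
Round 2: Honey Badger (all prey gone), African Wildcat (all prey gone), Serval (all prey gone) → extinct.
No further losses. Total secondary extinctions: 8.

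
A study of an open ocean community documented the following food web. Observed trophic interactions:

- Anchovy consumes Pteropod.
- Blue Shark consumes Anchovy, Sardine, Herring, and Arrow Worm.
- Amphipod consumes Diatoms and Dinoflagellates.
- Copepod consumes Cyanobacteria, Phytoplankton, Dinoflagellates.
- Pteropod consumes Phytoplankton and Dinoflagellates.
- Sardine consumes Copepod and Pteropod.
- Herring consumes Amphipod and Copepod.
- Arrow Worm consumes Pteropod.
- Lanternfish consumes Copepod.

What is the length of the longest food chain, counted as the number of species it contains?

One longest chain: Phytoplankton → Copepod → Herring → Blue Shark.
It has 4 species and 3 links.

4 species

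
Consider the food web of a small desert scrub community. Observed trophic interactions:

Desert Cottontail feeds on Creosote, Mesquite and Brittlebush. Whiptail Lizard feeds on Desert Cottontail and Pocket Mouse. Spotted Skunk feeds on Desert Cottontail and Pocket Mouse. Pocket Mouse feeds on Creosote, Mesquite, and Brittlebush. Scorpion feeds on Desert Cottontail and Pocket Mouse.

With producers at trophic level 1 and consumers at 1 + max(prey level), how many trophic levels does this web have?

3

Producers (level 1): Brittlebush, Mesquite, Creosote.
Brittlebush → Pocket Mouse → Whiptail Lizard gives Whiptail Lizard level 3.
No species has a prey at level 3, so no species reaches level 4.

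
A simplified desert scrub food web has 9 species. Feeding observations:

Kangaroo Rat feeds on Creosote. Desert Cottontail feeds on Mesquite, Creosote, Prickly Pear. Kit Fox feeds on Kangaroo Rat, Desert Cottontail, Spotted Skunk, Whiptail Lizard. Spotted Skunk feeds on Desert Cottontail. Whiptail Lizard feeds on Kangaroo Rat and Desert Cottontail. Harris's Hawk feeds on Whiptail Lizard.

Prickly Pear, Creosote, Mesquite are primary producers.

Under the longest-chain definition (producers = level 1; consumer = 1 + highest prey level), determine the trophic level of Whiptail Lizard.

Creosote is a producer → level 1.
Kangaroo Rat eats Creosote → level 2.
Whiptail Lizard eats Kangaroo Rat (level 2); other prey at levels: Desert Cottontail 2 → level 3.

Trophic level 3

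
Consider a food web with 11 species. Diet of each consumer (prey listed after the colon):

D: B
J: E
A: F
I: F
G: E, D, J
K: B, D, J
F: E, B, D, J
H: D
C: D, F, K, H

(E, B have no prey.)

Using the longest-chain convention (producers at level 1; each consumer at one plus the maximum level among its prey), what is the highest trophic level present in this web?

Producers (level 1): E, B.
B → D → F → I gives I level 4.
No species has a prey at level 4, so no species reaches level 5.

4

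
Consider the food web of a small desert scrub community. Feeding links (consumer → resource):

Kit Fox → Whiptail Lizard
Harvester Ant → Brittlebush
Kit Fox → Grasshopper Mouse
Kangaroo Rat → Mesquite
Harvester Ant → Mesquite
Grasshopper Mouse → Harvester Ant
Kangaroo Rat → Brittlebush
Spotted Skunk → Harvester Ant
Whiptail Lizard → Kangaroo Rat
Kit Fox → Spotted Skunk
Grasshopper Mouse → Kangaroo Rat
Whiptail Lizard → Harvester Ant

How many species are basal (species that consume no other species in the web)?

2

Basal species (no prey listed): Mesquite, Brittlebush.
Count: 2.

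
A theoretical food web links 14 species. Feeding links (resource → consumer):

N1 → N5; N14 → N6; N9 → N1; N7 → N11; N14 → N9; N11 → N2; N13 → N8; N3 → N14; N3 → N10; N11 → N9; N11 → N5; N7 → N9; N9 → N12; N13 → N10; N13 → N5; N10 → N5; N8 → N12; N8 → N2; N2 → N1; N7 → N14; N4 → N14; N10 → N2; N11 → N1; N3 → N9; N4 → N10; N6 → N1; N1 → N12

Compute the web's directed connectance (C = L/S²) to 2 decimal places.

The web has S = 14 species and L = 27 feeding links.
C = L / S² = 27 / 196 = 0.1378 ≈ 0.14.

C = 0.14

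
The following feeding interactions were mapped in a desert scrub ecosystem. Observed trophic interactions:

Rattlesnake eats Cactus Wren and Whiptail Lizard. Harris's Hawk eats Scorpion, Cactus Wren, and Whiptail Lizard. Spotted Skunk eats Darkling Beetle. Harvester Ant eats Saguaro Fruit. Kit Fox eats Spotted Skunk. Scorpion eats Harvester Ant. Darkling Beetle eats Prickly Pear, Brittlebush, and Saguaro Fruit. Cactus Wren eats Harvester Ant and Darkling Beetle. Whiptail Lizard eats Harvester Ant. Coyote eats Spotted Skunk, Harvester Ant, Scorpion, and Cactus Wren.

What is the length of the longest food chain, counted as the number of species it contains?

4 species

One longest chain: Saguaro Fruit → Harvester Ant → Scorpion → Harris's Hawk.
It has 4 species and 3 links.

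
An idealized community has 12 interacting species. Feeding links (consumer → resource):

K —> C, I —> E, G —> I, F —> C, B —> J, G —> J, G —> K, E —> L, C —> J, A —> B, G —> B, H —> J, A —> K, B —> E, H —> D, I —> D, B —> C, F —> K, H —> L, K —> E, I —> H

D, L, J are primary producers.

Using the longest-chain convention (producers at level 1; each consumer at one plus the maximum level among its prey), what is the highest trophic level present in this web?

4

Producers (level 1): D, L, J.
L → E → B → A gives A level 4.
No species has a prey at level 4, so no species reaches level 5.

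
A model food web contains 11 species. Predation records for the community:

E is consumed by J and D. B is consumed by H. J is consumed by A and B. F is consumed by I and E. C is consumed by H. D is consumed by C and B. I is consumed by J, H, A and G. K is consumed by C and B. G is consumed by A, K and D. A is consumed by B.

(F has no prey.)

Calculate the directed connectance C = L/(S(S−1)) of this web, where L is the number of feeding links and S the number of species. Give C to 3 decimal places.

The web has S = 11 species and L = 20 feeding links.
C = L / (S(S−1)) = 20 / 110 = 0.1818 ≈ 0.182.

C = 0.182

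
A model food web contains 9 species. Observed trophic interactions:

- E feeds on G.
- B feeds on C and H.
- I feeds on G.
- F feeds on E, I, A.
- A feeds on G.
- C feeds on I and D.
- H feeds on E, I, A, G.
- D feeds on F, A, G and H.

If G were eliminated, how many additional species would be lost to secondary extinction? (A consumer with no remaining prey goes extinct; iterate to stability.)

8

Remove G.
Round 1: E (all prey gone), A (all prey gone), I (all prey gone) → extinct.
Round 2: F (all prey gone), H (all prey gone) → extinct.
Round 3: D (all prey gone) → extinct.
Round 4: C (all prey gone) → extinct.
Round 5: B (all prey gone) → extinct.
No further losses. Total secondary extinctions: 8.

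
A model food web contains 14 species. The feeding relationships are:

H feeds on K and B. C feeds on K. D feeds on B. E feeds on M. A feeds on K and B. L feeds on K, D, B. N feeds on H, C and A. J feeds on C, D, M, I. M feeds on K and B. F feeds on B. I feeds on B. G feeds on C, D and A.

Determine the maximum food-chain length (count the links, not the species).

One longest chain: B → M → E.
It has 3 species and 2 links.

2 links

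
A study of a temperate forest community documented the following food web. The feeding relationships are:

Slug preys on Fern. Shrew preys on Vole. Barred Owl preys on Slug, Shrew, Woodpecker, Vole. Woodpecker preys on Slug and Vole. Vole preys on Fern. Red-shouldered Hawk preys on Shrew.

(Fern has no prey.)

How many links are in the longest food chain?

One longest chain: Fern → Slug → Woodpecker → Barred Owl.
It has 4 species and 3 links.

3 links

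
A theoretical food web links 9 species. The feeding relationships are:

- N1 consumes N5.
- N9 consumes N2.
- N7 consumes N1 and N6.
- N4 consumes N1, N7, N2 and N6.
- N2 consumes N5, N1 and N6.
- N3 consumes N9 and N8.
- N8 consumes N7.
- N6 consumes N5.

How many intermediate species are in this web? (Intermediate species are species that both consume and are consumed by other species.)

6

Intermediate species (has both prey and predators): N1, N6, N2, N7, N9, N8.
Count: 6.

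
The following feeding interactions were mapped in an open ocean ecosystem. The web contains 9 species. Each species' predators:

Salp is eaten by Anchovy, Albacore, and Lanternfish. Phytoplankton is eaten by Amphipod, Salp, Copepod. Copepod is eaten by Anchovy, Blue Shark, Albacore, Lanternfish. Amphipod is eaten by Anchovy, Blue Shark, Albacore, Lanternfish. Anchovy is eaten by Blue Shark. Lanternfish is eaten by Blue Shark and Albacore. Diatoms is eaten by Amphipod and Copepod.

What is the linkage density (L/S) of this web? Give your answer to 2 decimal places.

L/S = 2.11

There are L = 19 links among S = 9 species.
L/S = 19/9 = 2.1111 ≈ 2.11.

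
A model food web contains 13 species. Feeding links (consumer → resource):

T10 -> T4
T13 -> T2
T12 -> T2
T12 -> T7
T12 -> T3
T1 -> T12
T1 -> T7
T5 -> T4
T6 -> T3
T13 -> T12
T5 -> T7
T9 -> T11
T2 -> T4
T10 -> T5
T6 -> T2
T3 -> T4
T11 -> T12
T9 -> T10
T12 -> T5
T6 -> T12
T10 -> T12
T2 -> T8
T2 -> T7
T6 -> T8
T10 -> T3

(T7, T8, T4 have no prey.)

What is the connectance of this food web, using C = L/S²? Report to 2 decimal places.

The web has S = 13 species and L = 25 feeding links.
C = L / S² = 25 / 169 = 0.1479 ≈ 0.15.

C = 0.15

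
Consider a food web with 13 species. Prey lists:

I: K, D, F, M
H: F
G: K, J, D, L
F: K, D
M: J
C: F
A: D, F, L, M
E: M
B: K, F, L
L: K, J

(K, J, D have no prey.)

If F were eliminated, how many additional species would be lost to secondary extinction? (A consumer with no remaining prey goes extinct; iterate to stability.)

Remove F.
Round 1: C (all prey gone), H (all prey gone) → extinct.
No further losses. Total secondary extinctions: 2.

2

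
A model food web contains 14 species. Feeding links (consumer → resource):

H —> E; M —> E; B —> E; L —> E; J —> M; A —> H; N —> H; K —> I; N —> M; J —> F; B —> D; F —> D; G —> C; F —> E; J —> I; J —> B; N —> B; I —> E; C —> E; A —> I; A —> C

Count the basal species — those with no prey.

Basal species (no prey listed): D, E.
Count: 2.

2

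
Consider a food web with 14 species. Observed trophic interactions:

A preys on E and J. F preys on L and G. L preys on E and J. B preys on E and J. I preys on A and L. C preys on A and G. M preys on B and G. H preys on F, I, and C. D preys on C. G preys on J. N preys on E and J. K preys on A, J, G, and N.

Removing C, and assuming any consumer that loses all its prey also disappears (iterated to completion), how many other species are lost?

1

Remove C.
Round 1: D (all prey gone) → extinct.
No further losses. Total secondary extinctions: 1.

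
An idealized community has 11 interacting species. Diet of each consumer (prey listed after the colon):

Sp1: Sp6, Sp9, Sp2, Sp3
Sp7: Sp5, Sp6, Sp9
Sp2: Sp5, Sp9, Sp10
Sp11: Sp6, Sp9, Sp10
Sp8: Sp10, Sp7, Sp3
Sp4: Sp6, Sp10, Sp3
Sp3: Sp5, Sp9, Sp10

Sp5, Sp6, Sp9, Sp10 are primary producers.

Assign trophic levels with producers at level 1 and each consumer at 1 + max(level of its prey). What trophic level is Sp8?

Sp5 is a producer → level 1.
Sp7 eats Sp5 (level 1); other prey at levels: Sp6 1, Sp9 1 → level 2.
Sp8 eats Sp7 (level 2); other prey at levels: Sp10 1, Sp3 2 → level 3.

Trophic level 3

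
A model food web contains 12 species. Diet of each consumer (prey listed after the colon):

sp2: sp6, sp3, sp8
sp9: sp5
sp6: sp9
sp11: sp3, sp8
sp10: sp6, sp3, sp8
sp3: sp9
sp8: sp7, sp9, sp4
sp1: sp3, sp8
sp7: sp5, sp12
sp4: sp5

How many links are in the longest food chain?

One longest chain: sp5 → sp9 → sp6 → sp10.
It has 4 species and 3 links.

3 links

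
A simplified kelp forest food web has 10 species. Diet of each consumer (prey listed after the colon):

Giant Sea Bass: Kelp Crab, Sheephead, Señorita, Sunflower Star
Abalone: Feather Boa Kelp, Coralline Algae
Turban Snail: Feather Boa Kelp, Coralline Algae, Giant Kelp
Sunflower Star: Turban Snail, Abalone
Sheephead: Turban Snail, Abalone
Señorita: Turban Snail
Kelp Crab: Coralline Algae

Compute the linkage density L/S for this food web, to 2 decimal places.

L/S = 1.50

There are L = 15 links among S = 10 species.
L/S = 15/10 = 1.5000 ≈ 1.50.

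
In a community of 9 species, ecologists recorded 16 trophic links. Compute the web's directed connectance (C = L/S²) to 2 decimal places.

C = 0.20

The web has S = 9 species and L = 16 feeding links.
C = L / S² = 16 / 81 = 0.1975 ≈ 0.20.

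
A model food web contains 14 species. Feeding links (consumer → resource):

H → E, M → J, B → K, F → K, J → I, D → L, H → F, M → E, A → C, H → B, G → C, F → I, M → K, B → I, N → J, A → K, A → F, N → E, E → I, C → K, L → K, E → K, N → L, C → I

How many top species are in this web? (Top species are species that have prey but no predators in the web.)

Top species (has prey, but nothing eats it): A, G, D, H, N, M.
Count: 6.

6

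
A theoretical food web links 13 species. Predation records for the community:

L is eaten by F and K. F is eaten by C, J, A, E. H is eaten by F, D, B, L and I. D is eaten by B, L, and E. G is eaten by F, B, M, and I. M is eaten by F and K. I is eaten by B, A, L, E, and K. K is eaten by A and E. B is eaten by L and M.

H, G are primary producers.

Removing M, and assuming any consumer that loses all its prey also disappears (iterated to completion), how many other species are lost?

Remove M.
Every predator of it retains at least one other prey: F still has H, G, L; K still has I, L.
No consumer loses all prey, so no secondary extinctions occur.

0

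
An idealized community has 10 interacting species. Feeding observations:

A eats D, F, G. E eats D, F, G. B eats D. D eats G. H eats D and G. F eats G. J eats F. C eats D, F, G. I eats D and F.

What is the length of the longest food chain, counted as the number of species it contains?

One longest chain: G → F → E.
It has 3 species and 2 links.

3 species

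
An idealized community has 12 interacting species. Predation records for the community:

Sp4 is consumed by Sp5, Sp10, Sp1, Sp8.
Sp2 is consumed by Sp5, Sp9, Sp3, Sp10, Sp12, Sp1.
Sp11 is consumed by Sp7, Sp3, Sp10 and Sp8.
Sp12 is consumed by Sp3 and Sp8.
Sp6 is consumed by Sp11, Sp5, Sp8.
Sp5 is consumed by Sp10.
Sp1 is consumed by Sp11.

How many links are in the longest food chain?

3 links

One longest chain: Sp4 → Sp1 → Sp11 → Sp3.
It has 4 species and 3 links.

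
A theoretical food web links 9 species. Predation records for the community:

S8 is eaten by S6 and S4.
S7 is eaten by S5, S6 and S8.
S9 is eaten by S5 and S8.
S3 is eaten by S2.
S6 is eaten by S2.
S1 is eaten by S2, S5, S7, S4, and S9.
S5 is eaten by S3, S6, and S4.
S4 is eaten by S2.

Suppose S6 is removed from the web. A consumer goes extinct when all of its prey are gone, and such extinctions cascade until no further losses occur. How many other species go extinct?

0

Remove S6.
Every predator of it retains at least one other prey: S2 still has S1, S3, S4.
No consumer loses all prey, so no secondary extinctions occur.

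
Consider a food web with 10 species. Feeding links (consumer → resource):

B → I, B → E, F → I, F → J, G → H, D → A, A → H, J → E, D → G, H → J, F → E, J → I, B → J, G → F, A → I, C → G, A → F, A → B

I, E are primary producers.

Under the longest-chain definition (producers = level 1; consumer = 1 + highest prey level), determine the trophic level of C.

Trophic level 5

I is a producer → level 1.
J eats I (level 1); other prey at levels: E 1 → level 2.
F eats J (level 2); other prey at levels: I 1, E 1 → level 3.
G eats F (level 3); other prey at levels: H 3 → level 4.
C eats G → level 5.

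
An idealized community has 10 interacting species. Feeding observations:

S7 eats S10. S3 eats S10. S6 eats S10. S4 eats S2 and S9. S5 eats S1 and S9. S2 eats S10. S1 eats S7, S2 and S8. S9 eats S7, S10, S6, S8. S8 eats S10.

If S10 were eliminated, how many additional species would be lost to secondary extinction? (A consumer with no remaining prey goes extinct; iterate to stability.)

Remove S10.
Round 1: S2 (all prey gone), S3 (all prey gone), S7 (all prey gone), S8 (all prey gone), S6 (all prey gone) → extinct.
Round 2: S1 (all prey gone), S9 (all prey gone) → extinct.
Round 3: S5 (all prey gone), S4 (all prey gone) → extinct.
No further losses. Total secondary extinctions: 9.

9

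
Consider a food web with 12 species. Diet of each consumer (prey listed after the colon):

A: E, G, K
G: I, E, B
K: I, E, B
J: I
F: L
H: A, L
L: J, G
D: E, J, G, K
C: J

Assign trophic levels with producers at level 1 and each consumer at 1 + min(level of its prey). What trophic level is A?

E is a producer → level 1.
A eats E → level 2.

Trophic level 2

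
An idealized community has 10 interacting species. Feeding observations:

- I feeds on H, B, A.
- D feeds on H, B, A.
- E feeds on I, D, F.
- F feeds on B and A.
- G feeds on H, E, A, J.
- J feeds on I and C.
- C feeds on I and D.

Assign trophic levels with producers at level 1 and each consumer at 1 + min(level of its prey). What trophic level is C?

H is a producer → level 1.
D eats H → level 2.
C eats D → level 3.
No prey of C is below level 2, so 3 is the minimum.

Trophic level 3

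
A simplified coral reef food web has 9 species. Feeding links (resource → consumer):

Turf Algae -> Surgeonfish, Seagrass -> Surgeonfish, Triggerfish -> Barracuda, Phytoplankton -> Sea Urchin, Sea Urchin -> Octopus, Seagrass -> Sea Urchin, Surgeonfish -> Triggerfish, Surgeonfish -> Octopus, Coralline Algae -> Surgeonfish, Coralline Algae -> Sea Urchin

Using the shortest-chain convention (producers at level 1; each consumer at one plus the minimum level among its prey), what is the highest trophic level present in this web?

4

Producers (level 1): Seagrass, Coralline Algae, Phytoplankton, Turf Algae.
Following each consumer down to its lowest-level prey: Seagrass → Surgeonfish → Triggerfish → Barracuda (levels 1 through 4).
All prey of Barracuda (Triggerfish 3) are at level 3 or above, so Barracuda is at level 1 + 3 = 4.
Every consumer has at least one prey at level 3 or below, so none exceeds level 4.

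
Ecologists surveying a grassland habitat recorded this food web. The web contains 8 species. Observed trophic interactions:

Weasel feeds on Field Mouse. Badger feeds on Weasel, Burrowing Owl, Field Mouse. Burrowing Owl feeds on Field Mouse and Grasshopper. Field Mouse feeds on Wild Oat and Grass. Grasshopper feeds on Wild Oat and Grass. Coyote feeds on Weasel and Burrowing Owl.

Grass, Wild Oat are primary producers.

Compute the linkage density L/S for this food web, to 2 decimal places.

L/S = 1.50

There are L = 12 links among S = 8 species.
L/S = 12/8 = 1.5000 ≈ 1.50.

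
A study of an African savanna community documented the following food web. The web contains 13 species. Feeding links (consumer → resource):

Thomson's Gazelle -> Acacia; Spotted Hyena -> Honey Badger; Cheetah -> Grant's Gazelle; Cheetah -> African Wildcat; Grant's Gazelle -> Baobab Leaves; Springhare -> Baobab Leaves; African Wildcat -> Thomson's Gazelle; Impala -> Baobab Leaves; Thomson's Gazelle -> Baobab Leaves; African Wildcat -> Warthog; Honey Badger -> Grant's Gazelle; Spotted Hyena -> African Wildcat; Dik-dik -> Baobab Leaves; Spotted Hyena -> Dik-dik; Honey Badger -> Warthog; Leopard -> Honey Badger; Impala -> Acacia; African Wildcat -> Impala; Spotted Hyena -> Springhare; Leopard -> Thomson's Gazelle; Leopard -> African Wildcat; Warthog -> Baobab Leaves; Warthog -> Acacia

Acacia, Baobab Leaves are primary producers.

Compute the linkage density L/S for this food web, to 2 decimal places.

L/S = 1.77

There are L = 23 links among S = 13 species.
L/S = 23/13 = 1.7692 ≈ 1.77.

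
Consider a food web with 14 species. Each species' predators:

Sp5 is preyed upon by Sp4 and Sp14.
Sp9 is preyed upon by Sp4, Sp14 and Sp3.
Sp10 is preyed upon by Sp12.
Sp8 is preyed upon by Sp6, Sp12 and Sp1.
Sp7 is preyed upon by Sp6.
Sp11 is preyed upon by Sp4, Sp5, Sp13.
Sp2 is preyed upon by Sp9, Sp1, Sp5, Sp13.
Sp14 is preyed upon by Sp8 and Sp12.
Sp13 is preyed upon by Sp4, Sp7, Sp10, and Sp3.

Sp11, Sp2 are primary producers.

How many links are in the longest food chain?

One longest chain: Sp11 → Sp5 → Sp14 → Sp8 → Sp12.
It has 5 species and 4 links.

4 links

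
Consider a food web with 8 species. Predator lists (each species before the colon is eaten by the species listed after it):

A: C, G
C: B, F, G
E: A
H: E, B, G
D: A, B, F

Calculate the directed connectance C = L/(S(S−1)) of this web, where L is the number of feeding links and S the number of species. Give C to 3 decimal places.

C = 0.214

The web has S = 8 species and L = 12 feeding links.
C = L / (S(S−1)) = 12 / 56 = 0.2143 ≈ 0.214.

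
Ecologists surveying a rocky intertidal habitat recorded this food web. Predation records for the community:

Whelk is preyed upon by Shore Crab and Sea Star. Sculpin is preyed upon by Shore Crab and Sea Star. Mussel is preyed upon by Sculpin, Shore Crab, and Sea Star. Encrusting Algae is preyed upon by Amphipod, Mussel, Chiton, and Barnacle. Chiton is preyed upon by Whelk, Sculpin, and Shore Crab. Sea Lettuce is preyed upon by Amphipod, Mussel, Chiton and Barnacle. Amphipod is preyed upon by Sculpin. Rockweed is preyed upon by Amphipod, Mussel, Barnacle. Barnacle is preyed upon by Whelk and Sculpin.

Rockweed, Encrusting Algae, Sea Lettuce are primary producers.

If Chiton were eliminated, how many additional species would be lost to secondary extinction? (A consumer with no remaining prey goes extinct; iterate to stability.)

0

Remove Chiton.
Every predator of it retains at least one other prey: Sculpin still has Amphipod, Barnacle, Mussel; Whelk still has Barnacle; Shore Crab still has Mussel, Sculpin, Whelk.
No consumer loses all prey, so no secondary extinctions occur.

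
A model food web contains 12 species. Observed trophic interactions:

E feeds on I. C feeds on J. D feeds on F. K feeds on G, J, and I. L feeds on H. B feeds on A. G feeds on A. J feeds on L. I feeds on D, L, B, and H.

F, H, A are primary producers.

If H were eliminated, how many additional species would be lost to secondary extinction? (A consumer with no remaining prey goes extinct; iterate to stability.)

3

Remove H.
Round 1: L (all prey gone) → extinct.
Round 2: J (all prey gone) → extinct.
Round 3: C (all prey gone) → extinct.
No further losses. Total secondary extinctions: 3.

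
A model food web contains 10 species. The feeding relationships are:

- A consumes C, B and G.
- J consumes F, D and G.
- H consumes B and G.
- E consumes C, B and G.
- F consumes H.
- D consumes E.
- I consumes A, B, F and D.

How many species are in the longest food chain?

One longest chain: G → E → D → J.
It has 4 species and 3 links.

4 species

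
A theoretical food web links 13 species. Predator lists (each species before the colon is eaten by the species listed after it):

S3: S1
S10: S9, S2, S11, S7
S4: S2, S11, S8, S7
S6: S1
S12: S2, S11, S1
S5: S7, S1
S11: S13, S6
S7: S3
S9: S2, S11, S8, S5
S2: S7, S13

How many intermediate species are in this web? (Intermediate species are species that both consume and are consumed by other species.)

Intermediate species (has both prey and predators): S9, S2, S11, S5, S7, S6, S3.
Count: 7.

7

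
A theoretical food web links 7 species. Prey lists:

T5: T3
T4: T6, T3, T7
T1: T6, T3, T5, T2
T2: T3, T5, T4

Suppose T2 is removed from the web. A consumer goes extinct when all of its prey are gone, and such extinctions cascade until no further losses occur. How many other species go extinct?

Remove T2.
Every predator of it retains at least one other prey: T1 still has T6, T3, T5.
No consumer loses all prey, so no secondary extinctions occur.

0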